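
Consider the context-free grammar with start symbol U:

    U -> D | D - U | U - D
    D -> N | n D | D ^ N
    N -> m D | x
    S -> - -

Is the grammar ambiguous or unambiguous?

Ambiguous

Witness: x - x

Derivation 1: U ⇒ D - U ⇒ N - U ⇒ x - U ⇒ x - D ⇒ x - N ⇒ x - x
Derivation 2: U ⇒ U - D ⇒ D - D ⇒ N - D ⇒ x - D ⇒ x - N ⇒ x - x

Two distinct leftmost derivations for the same string.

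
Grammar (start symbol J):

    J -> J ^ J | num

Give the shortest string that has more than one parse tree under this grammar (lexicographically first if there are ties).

num ^ num ^ num

length 1: no string has ≥2 trees
length 3: no string has ≥2 trees
length 5: num ^ num ^ num has 2 parse trees

Two derivations of num ^ num ^ num:
  J ⇒ J ^ J ⇒ J ^ J ^ J ⇒ num ^ J ^ J ⇒ num ^ num ^ J ⇒ num ^ num ^ num
  J ⇒ J ^ J ⇒ num ^ J ⇒ num ^ J ^ J ⇒ num ^ num ^ J ⇒ num ^ num ^ num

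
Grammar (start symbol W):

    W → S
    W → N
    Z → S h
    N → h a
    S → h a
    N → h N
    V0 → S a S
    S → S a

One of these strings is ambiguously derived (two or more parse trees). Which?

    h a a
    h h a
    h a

h a a: 1 tree
h h a: 1 tree
h a: 2 trees

h a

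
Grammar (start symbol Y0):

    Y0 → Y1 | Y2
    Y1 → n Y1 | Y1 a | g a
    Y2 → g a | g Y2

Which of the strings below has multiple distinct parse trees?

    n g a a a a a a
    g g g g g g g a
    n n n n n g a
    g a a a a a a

n g a a a a a a

n g a a a a a a: 6 trees
g g g g g g g a: 1 tree
n n n n n g a: 1 tree
g a a a a a a: 1 tree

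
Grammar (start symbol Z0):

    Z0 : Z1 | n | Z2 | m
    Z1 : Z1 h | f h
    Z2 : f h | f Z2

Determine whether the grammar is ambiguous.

Ambiguous

Witness: f h

Derivation 1: Z0 ⇒ Z1 ⇒ f h
Derivation 2: Z0 ⇒ Z2 ⇒ f h

Two distinct leftmost derivations for the same string.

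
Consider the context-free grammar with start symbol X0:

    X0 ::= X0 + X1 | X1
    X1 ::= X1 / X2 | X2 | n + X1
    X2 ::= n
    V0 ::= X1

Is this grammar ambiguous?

Witness: n + n

Derivation 1: X0 ⇒ X0 + X1 ⇒ X1 + X1 ⇒ X2 + X1 ⇒ n + X1 ⇒ n + X2 ⇒ n + n
Derivation 2: X0 ⇒ X1 ⇒ n + X1 ⇒ n + X2 ⇒ n + n

Two distinct leftmost derivations for the same string.

Ambiguous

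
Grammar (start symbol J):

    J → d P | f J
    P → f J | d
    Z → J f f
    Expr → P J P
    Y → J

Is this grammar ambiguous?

Only J, P are reachable from J; ignoring the rest: Restricted to the reachable nonterminals, every rule has the form A → t or A → t B, and no two rules for the same A share a first terminal. The grammar encodes a DFA — one run per string.

Unambiguous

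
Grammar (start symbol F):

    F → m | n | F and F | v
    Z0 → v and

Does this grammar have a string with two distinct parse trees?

Witness: m and m and m

Derivation 1: F ⇒ F and F ⇒ m and F ⇒ m and F and F ⇒ m and m and F ⇒ m and m and m
Derivation 2: F ⇒ F and F ⇒ F and F and F ⇒ m and F and F ⇒ m and m and F ⇒ m and m and m

Two distinct leftmost derivations for the same string.

Ambiguous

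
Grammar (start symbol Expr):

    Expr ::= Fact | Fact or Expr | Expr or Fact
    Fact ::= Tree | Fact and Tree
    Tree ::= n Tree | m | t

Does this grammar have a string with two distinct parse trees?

Ambiguous

Witness: m or m

Derivation 1: Expr ⇒ Fact or Expr ⇒ Tree or Expr ⇒ m or Expr ⇒ m or Fact ⇒ m or Tree ⇒ m or m
Derivation 2: Expr ⇒ Expr or Fact ⇒ Fact or Fact ⇒ Tree or Fact ⇒ m or Fact ⇒ m or Tree ⇒ m or m

Two distinct leftmost derivations for the same string.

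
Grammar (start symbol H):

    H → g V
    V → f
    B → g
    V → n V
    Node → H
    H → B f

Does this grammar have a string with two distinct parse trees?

Ambiguous

Witness: g f

Derivation 1: H ⇒ g V ⇒ g f
Derivation 2: H ⇒ B f ⇒ g f

Two distinct leftmost derivations for the same string.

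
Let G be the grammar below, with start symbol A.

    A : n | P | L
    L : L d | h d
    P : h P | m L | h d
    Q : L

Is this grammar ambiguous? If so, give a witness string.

Ambiguous

Witness: h d

Derivation 1: A ⇒ P ⇒ h d
Derivation 2: A ⇒ L ⇒ h d

Two distinct leftmost derivations for the same string.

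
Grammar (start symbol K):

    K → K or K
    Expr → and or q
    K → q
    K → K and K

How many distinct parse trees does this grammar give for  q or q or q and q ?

Parse trees for q or q or q and q:
  [K [K q] or [K [K q] or [K [K q] and [K q]]]]
  [K [K q] or [K [K [K q] or [K q]] and [K q]]]
  [K [K [K q] or [K q]] or [K [K q] and [K q]]]
  [K [K [K q] or [K [K q] or [K q]]] and [K q]]
  [K [K [K [K q] or [K q]] or [K q]] and [K q]]

5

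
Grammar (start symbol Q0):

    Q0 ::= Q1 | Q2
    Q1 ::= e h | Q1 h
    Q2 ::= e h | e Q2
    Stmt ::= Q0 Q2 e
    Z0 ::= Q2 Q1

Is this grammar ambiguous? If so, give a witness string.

Witness: e h

Derivation 1: Q0 ⇒ Q1 ⇒ e h
Derivation 2: Q0 ⇒ Q2 ⇒ e h

Two distinct leftmost derivations for the same string.

Ambiguous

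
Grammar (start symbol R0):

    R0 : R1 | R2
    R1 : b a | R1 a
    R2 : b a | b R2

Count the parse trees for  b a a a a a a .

1

Parse trees for b a a a a a a:
  [R0 [R1 [R1 [R1 [R1 [R1 [R1 b a] a] a] a] a] a]]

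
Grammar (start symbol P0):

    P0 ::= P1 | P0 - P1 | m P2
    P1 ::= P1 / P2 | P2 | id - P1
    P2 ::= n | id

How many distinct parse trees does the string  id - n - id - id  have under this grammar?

Parse trees for id - n - id - id:
  [P0 [P0 [P1 id - [P1 [P2 n]]]] - [P1 id - [P1 [P2 id]]]]
  [P0 [P0 [P0 [P1 [P2 id]]] - [P1 [P2 n]]] - [P1 id - [P1 [P2 id]]]]
  [P0 [P0 [P0 [P1 id - [P1 [P2 n]]]] - [P1 [P2 id]]] - [P1 [P2 id]]]
  [P0 [P0 [P0 [P0 [P1 [P2 id]]] - [P1 [P2 n]]] - [P1 [P2 id]]] - [P1 [P2 id]]]

4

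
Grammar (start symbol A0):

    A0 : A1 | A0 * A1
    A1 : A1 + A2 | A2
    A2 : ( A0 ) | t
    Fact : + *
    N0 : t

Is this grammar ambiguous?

Only A0, A1, A2 are reachable from A0; ignoring the rest: The grammar is stratified — A0 handles '*' (left-recursive), A1 handles '+', A2 atoms. Each operator has a fixed associativity and precedence level, so every string has one parse.

Unambiguous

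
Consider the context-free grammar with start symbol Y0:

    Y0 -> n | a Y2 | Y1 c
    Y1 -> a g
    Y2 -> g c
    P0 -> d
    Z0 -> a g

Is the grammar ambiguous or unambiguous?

Ambiguous

Witness: a g c

Derivation 1: Y0 ⇒ a Y2 ⇒ a g c
Derivation 2: Y0 ⇒ Y1 c ⇒ a g c

Two distinct leftmost derivations for the same string.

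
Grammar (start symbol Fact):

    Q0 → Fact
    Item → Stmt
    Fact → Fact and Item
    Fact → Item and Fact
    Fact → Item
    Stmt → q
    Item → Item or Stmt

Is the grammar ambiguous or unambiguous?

Witness: q and q

Derivation 1: Fact ⇒ Fact and Item ⇒ Item and Item ⇒ Stmt and Item ⇒ q and Item ⇒ q and Stmt ⇒ q and q
Derivation 2: Fact ⇒ Item and Fact ⇒ Stmt and Fact ⇒ q and Fact ⇒ q and Item ⇒ q and Stmt ⇒ q and q

Two distinct leftmost derivations for the same string.

Ambiguous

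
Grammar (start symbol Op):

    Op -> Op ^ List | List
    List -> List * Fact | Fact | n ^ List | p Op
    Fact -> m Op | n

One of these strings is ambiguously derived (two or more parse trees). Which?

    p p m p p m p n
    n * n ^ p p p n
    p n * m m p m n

p p m p p m p n: 1 tree
n * n ^ p p p n: 1 tree
p n * m m p m n: 2 trees

p n * m m p m n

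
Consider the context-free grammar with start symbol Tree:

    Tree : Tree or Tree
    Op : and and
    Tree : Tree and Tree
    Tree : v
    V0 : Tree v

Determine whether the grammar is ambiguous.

Witness: v and v and v

Derivation 1: Tree ⇒ Tree and Tree ⇒ Tree and Tree and Tree ⇒ v and Tree and Tree ⇒ v and v and Tree ⇒ v and v and v
Derivation 2: Tree ⇒ Tree and Tree ⇒ v and Tree ⇒ v and Tree and Tree ⇒ v and v and Tree ⇒ v and v and v

Two distinct leftmost derivations for the same string.

Ambiguous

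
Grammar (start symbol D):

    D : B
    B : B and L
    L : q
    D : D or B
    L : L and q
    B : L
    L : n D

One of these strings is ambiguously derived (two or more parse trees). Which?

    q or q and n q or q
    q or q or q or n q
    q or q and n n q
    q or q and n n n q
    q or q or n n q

q or q and n q or q

q or q and n q or q: 2 trees
q or q or q or n q: 1 tree
q or q and n n q: 1 tree
q or q and n n n q: 1 tree
q or q or n n q: 1 tree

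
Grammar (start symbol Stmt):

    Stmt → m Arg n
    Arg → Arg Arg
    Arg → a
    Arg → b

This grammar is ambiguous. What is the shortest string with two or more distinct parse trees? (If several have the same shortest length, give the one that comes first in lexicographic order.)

m a a a n

length 3: no string has ≥2 trees
length 4: no string has ≥2 trees
length 5: m a a a n has 2 parse trees

Two derivations of m a a a n:
  Stmt ⇒ m Arg n ⇒ m Arg Arg n ⇒ m Arg Arg Arg n ⇒ m a Arg Arg n ⇒ m a a Arg n ⇒ m a a a n
  Stmt ⇒ m Arg n ⇒ m Arg Arg n ⇒ m a Arg n ⇒ m a Arg Arg n ⇒ m a a Arg n ⇒ m a a a n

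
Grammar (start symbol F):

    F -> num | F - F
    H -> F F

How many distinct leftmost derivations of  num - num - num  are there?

Parse trees for num - num - num:
  [F [F num] - [F [F num] - [F num]]]
  [F [F [F num] - [F num]] - [F num]]

2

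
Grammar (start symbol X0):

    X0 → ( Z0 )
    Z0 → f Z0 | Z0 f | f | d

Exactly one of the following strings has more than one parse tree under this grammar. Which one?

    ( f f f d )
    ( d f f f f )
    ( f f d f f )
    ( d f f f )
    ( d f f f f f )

( f f f d ): 1 tree
( d f f f f ): 1 tree
( f f d f f ): 6 trees
( d f f f ): 1 tree
( d f f f f f ): 1 tree

( f f d f f )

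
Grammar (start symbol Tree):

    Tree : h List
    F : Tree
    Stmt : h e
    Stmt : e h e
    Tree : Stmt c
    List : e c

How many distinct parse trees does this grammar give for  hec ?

Parse trees for hec:
  [Tree h [List e c]]
  [Tree [Stmt h e] c]

2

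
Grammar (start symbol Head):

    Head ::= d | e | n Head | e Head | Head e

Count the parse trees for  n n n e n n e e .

Parse trees for n n n e n n e e:
  [Head n [Head n [Head n [Head e [Head n [Head n [Head e [Head e]]]]]]]]
  [Head n [Head n [Head n [Head e [Head n [Head n [Head [Head e] e]]]]]]]
  [Head n [Head n [Head n [Head e [Head n [Head [Head n [Head e]] e]]]]]]
  [Head n [Head n [Head n [Head e [Head [Head n [Head n [Head e]]] e]]]]]
  [Head n [Head n [Head n [Head [Head e [Head n [Head n [Head e]]]] e]]]]
  [Head n [Head n [Head [Head n [Head e [Head n [Head n [Head e]]]]] e]]]
  [Head n [Head [Head n [Head n [Head e [Head n [Head n [Head e]]]]]] e]]
  [Head [Head n [Head n [Head n [Head e [Head n [Head n [Head e]]]]]]] e]

8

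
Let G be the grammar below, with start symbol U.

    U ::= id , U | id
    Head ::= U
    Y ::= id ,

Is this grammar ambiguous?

Unambiguous

Only U is reachable from U; ignoring the rest: Right-recursive list with a separator: after each atom, whether the separator follows determines the rule. One parse per string.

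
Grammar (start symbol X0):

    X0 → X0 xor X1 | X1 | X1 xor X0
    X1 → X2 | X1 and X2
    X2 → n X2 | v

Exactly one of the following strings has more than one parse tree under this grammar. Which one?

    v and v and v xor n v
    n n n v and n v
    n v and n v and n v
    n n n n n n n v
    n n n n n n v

v and v and v xor n v

v and v and v xor n v: 2 trees
n n n v and n v: 1 tree
n v and n v and n v: 1 tree
n n n n n n n v: 1 tree
n n n n n n v: 1 tree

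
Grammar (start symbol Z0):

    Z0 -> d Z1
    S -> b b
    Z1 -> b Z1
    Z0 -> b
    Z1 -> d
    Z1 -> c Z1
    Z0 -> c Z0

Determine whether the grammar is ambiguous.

Unambiguous

(S is unreachable from Z0, so its rules don't affect L(Z0).) Each reachable nonterminal has at most one production per leading terminal, and all productions are right-linear; the derivation is determined token-by-token.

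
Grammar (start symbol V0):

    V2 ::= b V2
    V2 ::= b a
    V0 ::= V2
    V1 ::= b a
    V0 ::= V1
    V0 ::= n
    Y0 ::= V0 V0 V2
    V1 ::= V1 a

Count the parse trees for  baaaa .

Parse trees for baaaa:
  [V0 [V1 [V1 [V1 [V1 b a] a] a] a]]

1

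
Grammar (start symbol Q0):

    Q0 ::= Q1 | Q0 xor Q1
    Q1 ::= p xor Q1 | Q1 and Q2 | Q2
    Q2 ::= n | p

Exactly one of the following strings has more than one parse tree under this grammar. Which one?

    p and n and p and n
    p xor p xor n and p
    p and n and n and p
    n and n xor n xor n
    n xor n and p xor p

p xor p xor n and p

p and n and p and n: 1 tree
p xor p xor n and p: 7 trees
p and n and n and p: 1 tree
n and n xor n xor n: 1 tree
n xor n and p xor p: 1 tree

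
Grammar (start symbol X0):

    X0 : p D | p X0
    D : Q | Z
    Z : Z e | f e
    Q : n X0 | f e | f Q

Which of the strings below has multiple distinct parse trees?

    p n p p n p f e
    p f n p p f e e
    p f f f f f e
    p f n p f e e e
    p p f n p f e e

p n p p n p f e

p n p p n p f e: 2 trees
p f n p p f e e: 1 tree
p f f f f f e: 1 tree
p f n p f e e e: 1 tree
p p f n p f e e: 1 tree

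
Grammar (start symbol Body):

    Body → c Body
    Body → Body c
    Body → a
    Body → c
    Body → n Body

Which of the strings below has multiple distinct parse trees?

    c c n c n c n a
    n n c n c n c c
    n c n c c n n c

n n c n c n c c

c c n c n c n a: 1 tree
n n c n c n c c: 8 trees
n c n c c n n c: 1 tree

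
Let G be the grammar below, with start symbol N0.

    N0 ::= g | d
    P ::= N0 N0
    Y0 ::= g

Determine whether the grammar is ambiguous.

Unambiguous

Only N0 is reachable from N0; ignoring the rest: Each reachable nonterminal has at most one production per leading terminal, and all productions are right-linear; the derivation is determined token-by-token.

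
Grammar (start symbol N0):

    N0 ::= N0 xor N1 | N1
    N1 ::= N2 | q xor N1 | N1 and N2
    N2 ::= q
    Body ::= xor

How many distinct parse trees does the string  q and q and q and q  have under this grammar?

1

Parse trees for q and q and q and q:
  [N0 [N1 [N1 [N1 [N1 [N2 q]] and [N2 q]] and [N2 q]] and [N2 q]]]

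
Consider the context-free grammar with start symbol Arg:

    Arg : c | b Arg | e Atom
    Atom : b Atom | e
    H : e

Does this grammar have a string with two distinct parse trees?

(H is unreachable from Arg, so its rules don't affect L(Arg).) Each reachable nonterminal has at most one production per leading terminal, and all productions are right-linear; the derivation is determined token-by-token.

Unambiguous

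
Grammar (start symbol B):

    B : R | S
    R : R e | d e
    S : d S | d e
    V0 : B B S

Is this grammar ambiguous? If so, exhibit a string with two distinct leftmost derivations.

Witness: d e

Derivation 1: B ⇒ R ⇒ d e
Derivation 2: B ⇒ S ⇒ d e

Two distinct leftmost derivations for the same string.

Ambiguous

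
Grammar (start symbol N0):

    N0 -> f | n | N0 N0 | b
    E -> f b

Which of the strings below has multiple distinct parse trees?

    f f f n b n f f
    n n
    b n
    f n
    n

f f f n b n f f: 429 trees
n n: 1 tree
b n: 1 tree
f n: 1 tree
n: 1 tree

f f f n b n f f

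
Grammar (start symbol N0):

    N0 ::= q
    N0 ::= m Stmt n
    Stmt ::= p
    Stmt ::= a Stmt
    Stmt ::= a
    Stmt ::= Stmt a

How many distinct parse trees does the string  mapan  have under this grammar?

Parse trees for mapan:
  [N0 m [Stmt a [Stmt [Stmt p] a]] n]
  [N0 m [Stmt [Stmt a [Stmt p]] a] n]

2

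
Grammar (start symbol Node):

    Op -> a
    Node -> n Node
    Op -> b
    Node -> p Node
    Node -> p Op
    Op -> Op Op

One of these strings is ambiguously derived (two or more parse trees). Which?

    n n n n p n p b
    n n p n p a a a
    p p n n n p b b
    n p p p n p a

n n p n p a a a

n n n n p n p b: 1 tree
n n p n p a a a: 2 trees
p p n n n p b b: 1 tree
n p p p n p a: 1 tree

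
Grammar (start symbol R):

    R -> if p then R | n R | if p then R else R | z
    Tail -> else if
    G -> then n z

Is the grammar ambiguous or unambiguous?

Ambiguous

Witness: if p then if p then z else z

Derivation 1: R ⇒ if p then R ⇒ if p then if p then R else R ⇒ if p then if p then z else R ⇒ if p then if p then z else z
Derivation 2: R ⇒ if p then R else R ⇒ if p then if p then R else R ⇒ if p then if p then z else R ⇒ if p then if p then z else z

Two distinct leftmost derivations for the same string.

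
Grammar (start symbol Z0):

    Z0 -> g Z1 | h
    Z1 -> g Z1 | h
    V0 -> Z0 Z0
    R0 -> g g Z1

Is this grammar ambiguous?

Unambiguous

Only Z0, Z1 are reachable from Z0; ignoring the rest: Each reachable nonterminal has at most one production per leading terminal, and all productions are right-linear; the derivation is determined token-by-token.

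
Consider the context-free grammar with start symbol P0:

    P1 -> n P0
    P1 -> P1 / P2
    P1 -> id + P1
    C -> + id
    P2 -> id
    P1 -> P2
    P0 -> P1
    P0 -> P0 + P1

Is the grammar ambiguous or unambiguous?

Ambiguous

Witness: id + id

Derivation 1: P0 ⇒ P1 ⇒ id + P1 ⇒ id + P2 ⇒ id + id
Derivation 2: P0 ⇒ P0 + P1 ⇒ P1 + P1 ⇒ P2 + P1 ⇒ id + P1 ⇒ id + P2 ⇒ id + id

Two distinct leftmost derivations for the same string.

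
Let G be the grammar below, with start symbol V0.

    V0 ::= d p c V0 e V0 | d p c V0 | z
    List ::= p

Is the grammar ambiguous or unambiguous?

Witness: d p c d p c z e z

Derivation 1: V0 ⇒ d p c V0 e V0 ⇒ d p c d p c V0 e V0 ⇒ d p c d p c z e V0 ⇒ d p c d p c z e z
Derivation 2: V0 ⇒ d p c V0 ⇒ d p c d p c V0 e V0 ⇒ d p c d p c z e V0 ⇒ d p c d p c z e z

Two distinct leftmost derivations for the same string.

Ambiguous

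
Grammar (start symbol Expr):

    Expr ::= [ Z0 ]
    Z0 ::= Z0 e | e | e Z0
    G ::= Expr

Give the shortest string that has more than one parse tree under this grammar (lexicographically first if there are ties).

length 3: no string has ≥2 trees
length 4: [ e e ] has 2 parse trees

Two derivations of [ e e ]:
  Expr ⇒ [ Z0 ] ⇒ [ Z0 e ] ⇒ [ e e ]
  Expr ⇒ [ Z0 ] ⇒ [ e Z0 ] ⇒ [ e e ]

[ e e ]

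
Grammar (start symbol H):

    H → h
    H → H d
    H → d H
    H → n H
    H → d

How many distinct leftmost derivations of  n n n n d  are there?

Parse trees for n n n n d:
  [H n [H n [H n [H n [H d]]]]]

1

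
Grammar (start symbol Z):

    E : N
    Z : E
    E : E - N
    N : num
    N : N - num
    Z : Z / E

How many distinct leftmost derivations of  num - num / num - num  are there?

Parse trees for num - num / num - num:
  [Z [Z [E [N [N num] - num]]] / [E [N [N num] - num]]]
  [Z [Z [E [N [N num] - num]]] / [E [E [N num]] - [N num]]]
  [Z [Z [E [E [N num]] - [N num]]] / [E [N [N num] - num]]]
  [Z [Z [E [E [N num]] - [N num]]] / [E [E [N num]] - [N num]]]

4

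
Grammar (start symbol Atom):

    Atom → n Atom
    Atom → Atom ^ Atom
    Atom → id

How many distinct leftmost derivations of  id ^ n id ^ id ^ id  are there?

9

Parse trees for id ^ n id ^ id ^ id (showing first 6 of 9):
  [Atom [Atom id] ^ [Atom n [Atom [Atom id] ^ [Atom [Atom id] ^ [Atom id]]]]]
  [Atom [Atom id] ^ [Atom n [Atom [Atom [Atom id] ^ [Atom id]] ^ [Atom id]]]]
  [Atom [Atom id] ^ [Atom [Atom n [Atom id]] ^ [Atom [Atom id] ^ [Atom id]]]]
  [Atom [Atom id] ^ [Atom [Atom n [Atom [Atom id] ^ [Atom id]]] ^ [Atom id]]]
  [Atom [Atom id] ^ [Atom [Atom [Atom n [Atom id]] ^ [Atom id]] ^ [Atom id]]]
  [Atom [Atom [Atom id] ^ [Atom n [Atom id]]] ^ [Atom [Atom id] ^ [Atom id]]]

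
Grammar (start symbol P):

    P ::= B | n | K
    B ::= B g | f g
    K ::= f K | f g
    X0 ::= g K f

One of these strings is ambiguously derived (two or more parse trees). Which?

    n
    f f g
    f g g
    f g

f g

n: 1 tree
f f g: 1 tree
f g g: 1 tree
f g: 2 trees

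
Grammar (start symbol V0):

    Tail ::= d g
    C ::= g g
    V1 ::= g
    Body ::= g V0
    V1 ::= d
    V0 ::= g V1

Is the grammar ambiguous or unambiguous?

Only V0, V1 are reachable from V0; ignoring the rest: Each reachable nonterminal has at most one production per leading terminal, and all productions are right-linear; the derivation is determined token-by-token.

Unambiguous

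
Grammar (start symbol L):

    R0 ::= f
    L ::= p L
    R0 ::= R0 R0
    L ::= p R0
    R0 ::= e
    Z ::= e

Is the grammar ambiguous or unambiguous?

Witness: p e e e

Derivation 1: L ⇒ p R0 ⇒ p R0 R0 ⇒ p R0 R0 R0 ⇒ p e R0 R0 ⇒ p e e R0 ⇒ p e e e
Derivation 2: L ⇒ p R0 ⇒ p R0 R0 ⇒ p e R0 ⇒ p e R0 R0 ⇒ p e e R0 ⇒ p e e e

Two distinct leftmost derivations for the same string.

Ambiguous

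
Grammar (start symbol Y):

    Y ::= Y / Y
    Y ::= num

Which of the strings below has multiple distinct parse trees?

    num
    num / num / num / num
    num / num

num / num / num / num

num: 1 tree
num / num / num / num: 5 trees
num / num: 1 tree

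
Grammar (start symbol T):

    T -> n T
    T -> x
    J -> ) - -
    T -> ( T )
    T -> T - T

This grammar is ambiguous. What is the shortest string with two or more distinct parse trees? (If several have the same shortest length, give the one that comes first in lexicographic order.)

n x - x

length 1: no string has ≥2 trees
length 2: no string has ≥2 trees
length 3: no string has ≥2 trees
length 4: n x - x has 2 parse trees

Two derivations of n x - x:
  T ⇒ n T ⇒ n T - T ⇒ n x - T ⇒ n x - x
  T ⇒ T - T ⇒ n T - T ⇒ n x - T ⇒ n x - x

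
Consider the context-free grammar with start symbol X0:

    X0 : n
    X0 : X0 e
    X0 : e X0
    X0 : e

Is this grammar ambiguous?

Witness: e e

Derivation 1: X0 ⇒ X0 e ⇒ e e
Derivation 2: X0 ⇒ e X0 ⇒ e e

Two distinct leftmost derivations for the same string.

Ambiguous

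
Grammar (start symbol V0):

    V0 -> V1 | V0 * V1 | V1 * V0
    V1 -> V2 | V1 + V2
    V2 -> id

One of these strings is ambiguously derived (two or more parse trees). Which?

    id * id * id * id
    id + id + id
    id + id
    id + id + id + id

id * id * id * id: 8 trees
id + id + id: 1 tree
id + id: 1 tree
id + id + id + id: 1 tree

id * id * id * id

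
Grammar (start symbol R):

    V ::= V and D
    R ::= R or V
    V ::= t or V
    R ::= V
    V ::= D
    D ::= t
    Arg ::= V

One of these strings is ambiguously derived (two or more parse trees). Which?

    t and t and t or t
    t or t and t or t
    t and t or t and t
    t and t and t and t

t and t and t or t: 1 tree
t or t and t or t: 3 trees
t and t or t and t: 1 tree
t and t and t and t: 1 tree

t or t and t or t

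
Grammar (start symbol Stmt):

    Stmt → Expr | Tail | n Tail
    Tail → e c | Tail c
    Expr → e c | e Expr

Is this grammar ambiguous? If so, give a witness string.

Ambiguous

Witness: e c

Derivation 1: Stmt ⇒ Expr ⇒ e c
Derivation 2: Stmt ⇒ Tail ⇒ e c

Two distinct leftmost derivations for the same string.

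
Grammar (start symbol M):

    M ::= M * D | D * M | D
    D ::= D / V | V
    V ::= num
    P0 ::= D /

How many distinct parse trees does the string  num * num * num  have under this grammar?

4

Parse trees for num * num * num:
  [M [M [M [D [V num]]] * [D [V num]]] * [D [V num]]]
  [M [M [D [V num]] * [M [D [V num]]]] * [D [V num]]]
  [M [D [V num]] * [M [M [D [V num]]] * [D [V num]]]]
  [M [D [V num]] * [M [D [V num]] * [M [D [V num]]]]]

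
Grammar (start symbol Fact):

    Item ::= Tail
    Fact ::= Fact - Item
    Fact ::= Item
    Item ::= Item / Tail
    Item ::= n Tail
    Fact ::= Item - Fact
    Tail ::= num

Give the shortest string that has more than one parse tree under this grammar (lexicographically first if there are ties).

length 1: no string has ≥2 trees
length 2: no string has ≥2 trees
length 3: num - num has 2 parse trees

Two derivations of num - num:
  Fact ⇒ Fact - Item ⇒ Item - Item ⇒ Tail - Item ⇒ num - Item ⇒ num - Tail ⇒ num - num
  Fact ⇒ Item - Fact ⇒ Tail - Fact ⇒ num - Fact ⇒ num - Item ⇒ num - Tail ⇒ num - num

num - num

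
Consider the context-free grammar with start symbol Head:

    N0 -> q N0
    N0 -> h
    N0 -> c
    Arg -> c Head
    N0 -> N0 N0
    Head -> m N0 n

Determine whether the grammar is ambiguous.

Ambiguous

Witness: m c c c n

Derivation 1: Head ⇒ m N0 n ⇒ m N0 N0 n ⇒ m c N0 n ⇒ m c N0 N0 n ⇒ m c c N0 n ⇒ m c c c n
Derivation 2: Head ⇒ m N0 n ⇒ m N0 N0 n ⇒ m N0 N0 N0 n ⇒ m c N0 N0 n ⇒ m c c N0 n ⇒ m c c c n

Two distinct leftmost derivations for the same string.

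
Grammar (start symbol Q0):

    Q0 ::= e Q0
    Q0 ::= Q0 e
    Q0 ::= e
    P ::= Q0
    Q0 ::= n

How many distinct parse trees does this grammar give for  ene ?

Parse trees for ene:
  [Q0 e [Q0 [Q0 n] e]]
  [Q0 [Q0 e [Q0 n]] e]

2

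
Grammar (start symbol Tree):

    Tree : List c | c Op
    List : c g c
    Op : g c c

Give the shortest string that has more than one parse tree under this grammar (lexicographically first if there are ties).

length 4: c g c c has 2 parse trees

Two derivations of c g c c:
  Tree ⇒ List c ⇒ c g c c
  Tree ⇒ c Op ⇒ c g c c

c g c c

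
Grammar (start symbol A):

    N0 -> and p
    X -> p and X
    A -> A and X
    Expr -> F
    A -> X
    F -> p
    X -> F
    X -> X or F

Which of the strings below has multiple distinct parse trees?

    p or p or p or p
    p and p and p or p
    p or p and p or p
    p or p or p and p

p and p and p or p

p or p or p or p: 1 tree
p and p and p or p: 7 trees
p or p and p or p: 1 tree
p or p or p and p: 1 tree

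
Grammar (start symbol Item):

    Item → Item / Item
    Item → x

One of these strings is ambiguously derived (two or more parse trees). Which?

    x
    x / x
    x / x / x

x / x / x

x: 1 tree
x / x: 1 tree
x / x / x: 2 trees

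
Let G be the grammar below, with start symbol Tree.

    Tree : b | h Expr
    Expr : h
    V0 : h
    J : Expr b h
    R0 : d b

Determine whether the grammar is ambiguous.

Unambiguous

Only Tree, Expr are reachable from Tree; ignoring the rest: Restricted to the reachable nonterminals, every rule has the form A → t or A → t B, and no two rules for the same A share a first terminal. The grammar encodes a DFA — one run per string.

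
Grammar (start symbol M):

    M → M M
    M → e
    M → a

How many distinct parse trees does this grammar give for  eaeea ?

Parse trees for eaeea (showing first 6 of 14):
  [M [M e] [M [M a] [M [M e] [M [M e] [M a]]]]]
  [M [M e] [M [M a] [M [M [M e] [M e]] [M a]]]]
  [M [M e] [M [M [M a] [M e]] [M [M e] [M a]]]]
  [M [M e] [M [M [M a] [M [M e] [M e]]] [M a]]]
  [M [M e] [M [M [M [M a] [M e]] [M e]] [M a]]]
  [M [M [M e] [M a]] [M [M e] [M [M e] [M a]]]]

14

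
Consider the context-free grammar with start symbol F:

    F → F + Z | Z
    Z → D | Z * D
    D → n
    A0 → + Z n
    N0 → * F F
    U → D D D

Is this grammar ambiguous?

Only F, Z, D are reachable from F; ignoring the rest: The grammar is stratified — F handles '+' (left-recursive), Z handles '*', D atoms. Each operator has a fixed associativity and precedence level, so every string has one parse.

Unambiguous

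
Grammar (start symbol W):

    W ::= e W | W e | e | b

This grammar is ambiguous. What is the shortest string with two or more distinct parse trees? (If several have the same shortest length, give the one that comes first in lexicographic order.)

e e

length 1: no string has ≥2 trees
length 2: e e has 2 parse trees

Two derivations of e e:
  W ⇒ e W ⇒ e e
  W ⇒ W e ⇒ e e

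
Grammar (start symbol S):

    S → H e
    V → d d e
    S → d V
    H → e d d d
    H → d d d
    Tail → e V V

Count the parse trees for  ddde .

Parse trees for ddde:
  [S [H d d d] e]
  [S d [V d d e]]

2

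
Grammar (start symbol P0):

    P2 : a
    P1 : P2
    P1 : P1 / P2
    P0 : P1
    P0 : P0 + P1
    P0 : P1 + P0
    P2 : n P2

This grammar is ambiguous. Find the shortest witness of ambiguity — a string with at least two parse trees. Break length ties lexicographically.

length 1: no string has ≥2 trees
length 2: no string has ≥2 trees
length 3: a + a has 2 parse trees

Two derivations of a + a:
  P0 ⇒ P0 + P1 ⇒ P1 + P1 ⇒ P2 + P1 ⇒ a + P1 ⇒ a + P2 ⇒ a + a
  P0 ⇒ P1 + P0 ⇒ P2 + P0 ⇒ a + P0 ⇒ a + P1 ⇒ a + P2 ⇒ a + a

a + a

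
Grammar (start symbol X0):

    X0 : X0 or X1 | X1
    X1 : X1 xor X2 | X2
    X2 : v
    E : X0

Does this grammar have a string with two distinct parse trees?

(E is unreachable from X0, so its rules don't affect L(X0).) X0 → X0 or X1 | X1  ;  X1 → X1 xor X2 | X2  — a left-associative chain with X2 at the bottom. Each string factors uniquely by precedence.

Unambiguous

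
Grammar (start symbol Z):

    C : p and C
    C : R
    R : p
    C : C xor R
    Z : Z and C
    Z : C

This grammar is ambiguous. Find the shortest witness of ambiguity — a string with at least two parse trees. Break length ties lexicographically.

p and p

length 1: no string has ≥2 trees
length 3: p and p has 2 parse trees

Two derivations of p and p:
  Z ⇒ Z and C ⇒ C and C ⇒ R and C ⇒ p and C ⇒ p and R ⇒ p and p
  Z ⇒ C ⇒ p and C ⇒ p and R ⇒ p and p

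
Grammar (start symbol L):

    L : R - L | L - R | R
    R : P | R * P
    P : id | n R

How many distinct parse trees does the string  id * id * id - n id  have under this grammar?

2

Parse trees for id * id * id - n id:
  [L [R [R [R [P id]] * [P id]] * [P id]] - [L [R [P n [R [P id]]]]]]
  [L [L [R [R [R [P id]] * [P id]] * [P id]]] - [R [P n [R [P id]]]]]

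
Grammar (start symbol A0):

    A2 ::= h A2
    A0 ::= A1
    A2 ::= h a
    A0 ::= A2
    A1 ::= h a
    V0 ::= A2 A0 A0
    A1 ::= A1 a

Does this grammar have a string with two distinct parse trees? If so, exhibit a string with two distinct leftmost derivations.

Ambiguous

Witness: h a

Derivation 1: A0 ⇒ A1 ⇒ h a
Derivation 2: A0 ⇒ A2 ⇒ h a

Two distinct leftmost derivations for the same string.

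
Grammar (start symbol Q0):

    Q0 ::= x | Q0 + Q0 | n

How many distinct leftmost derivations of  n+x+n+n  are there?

5

Parse trees for n+x+n+n:
  [Q0 [Q0 n] + [Q0 [Q0 x] + [Q0 [Q0 n] + [Q0 n]]]]
  [Q0 [Q0 n] + [Q0 [Q0 [Q0 x] + [Q0 n]] + [Q0 n]]]
  [Q0 [Q0 [Q0 n] + [Q0 x]] + [Q0 [Q0 n] + [Q0 n]]]
  [Q0 [Q0 [Q0 n] + [Q0 [Q0 x] + [Q0 n]]] + [Q0 n]]
  [Q0 [Q0 [Q0 [Q0 n] + [Q0 x]] + [Q0 n]] + [Q0 n]]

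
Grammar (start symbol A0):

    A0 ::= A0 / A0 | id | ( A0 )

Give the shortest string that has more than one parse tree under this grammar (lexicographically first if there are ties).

length 1: no string has ≥2 trees
length 3: no string has ≥2 trees
length 5: id / id / id has 2 parse trees

Two derivations of id / id / id:
  A0 ⇒ A0 / A0 ⇒ A0 / A0 / A0 ⇒ id / A0 / A0 ⇒ id / id / A0 ⇒ id / id / id
  A0 ⇒ A0 / A0 ⇒ id / A0 ⇒ id / A0 / A0 ⇒ id / id / A0 ⇒ id / id / id

id / id / id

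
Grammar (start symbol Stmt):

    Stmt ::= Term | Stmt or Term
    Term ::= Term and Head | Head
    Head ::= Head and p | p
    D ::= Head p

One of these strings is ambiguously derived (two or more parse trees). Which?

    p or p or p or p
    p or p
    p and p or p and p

p and p or p and p

p or p or p or p: 1 tree
p or p: 1 tree
p and p or p and p: 4 trees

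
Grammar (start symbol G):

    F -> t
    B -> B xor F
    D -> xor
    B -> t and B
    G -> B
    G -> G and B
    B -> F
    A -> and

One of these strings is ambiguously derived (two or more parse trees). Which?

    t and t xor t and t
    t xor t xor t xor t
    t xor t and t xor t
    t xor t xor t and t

t and t xor t and t

t and t xor t and t: 3 trees
t xor t xor t xor t: 1 tree
t xor t and t xor t: 1 tree
t xor t xor t and t: 1 tree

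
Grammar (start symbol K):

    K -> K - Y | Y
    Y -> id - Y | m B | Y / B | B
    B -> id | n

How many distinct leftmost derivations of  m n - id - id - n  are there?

4

Parse trees for m n - id - id - n:
  [K [K [Y m [B n]]] - [Y id - [Y id - [Y [B n]]]]]
  [K [K [K [Y m [B n]]] - [Y [B id]]] - [Y id - [Y [B n]]]]
  [K [K [K [Y m [B n]]] - [Y id - [Y [B id]]]] - [Y [B n]]]
  [K [K [K [K [Y m [B n]]] - [Y [B id]]] - [Y [B id]]] - [Y [B n]]]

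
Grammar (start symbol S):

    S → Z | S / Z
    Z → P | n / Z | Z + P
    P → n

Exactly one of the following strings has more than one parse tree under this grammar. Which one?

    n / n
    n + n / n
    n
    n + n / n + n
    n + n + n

n / n: 2 trees
n + n / n: 1 tree
n: 1 tree
n + n / n + n: 1 tree
n + n + n: 1 tree

n / n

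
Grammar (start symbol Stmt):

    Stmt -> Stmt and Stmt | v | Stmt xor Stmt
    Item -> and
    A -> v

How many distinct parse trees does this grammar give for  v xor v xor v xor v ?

Parse trees for v xor v xor v xor v:
  [Stmt [Stmt v] xor [Stmt [Stmt v] xor [Stmt [Stmt v] xor [Stmt v]]]]
  [Stmt [Stmt v] xor [Stmt [Stmt [Stmt v] xor [Stmt v]] xor [Stmt v]]]
  [Stmt [Stmt [Stmt v] xor [Stmt v]] xor [Stmt [Stmt v] xor [Stmt v]]]
  [Stmt [Stmt [Stmt v] xor [Stmt [Stmt v] xor [Stmt v]]] xor [Stmt v]]
  [Stmt [Stmt [Stmt [Stmt v] xor [Stmt v]] xor [Stmt v]] xor [Stmt v]]

5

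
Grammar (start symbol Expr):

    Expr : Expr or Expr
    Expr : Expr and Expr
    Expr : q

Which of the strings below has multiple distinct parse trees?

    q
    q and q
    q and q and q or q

q: 1 tree
q and q: 1 tree
q and q and q or q: 5 trees

q and q and q or q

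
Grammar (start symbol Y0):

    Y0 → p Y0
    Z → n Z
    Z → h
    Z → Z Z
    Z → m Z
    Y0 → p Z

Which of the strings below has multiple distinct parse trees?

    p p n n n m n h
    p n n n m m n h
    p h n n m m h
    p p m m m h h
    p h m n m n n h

p p m m m h h

p p n n n m n h: 1 tree
p n n n m m n h: 1 tree
p h n n m m h: 1 tree
p p m m m h h: 4 trees
p h m n m n n h: 1 tree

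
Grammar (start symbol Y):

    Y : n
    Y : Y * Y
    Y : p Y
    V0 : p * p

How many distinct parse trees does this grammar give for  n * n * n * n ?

5

Parse trees for n * n * n * n:
  [Y [Y n] * [Y [Y n] * [Y [Y n] * [Y n]]]]
  [Y [Y n] * [Y [Y [Y n] * [Y n]] * [Y n]]]
  [Y [Y [Y n] * [Y n]] * [Y [Y n] * [Y n]]]
  [Y [Y [Y n] * [Y [Y n] * [Y n]]] * [Y n]]
  [Y [Y [Y [Y n] * [Y n]] * [Y n]] * [Y n]]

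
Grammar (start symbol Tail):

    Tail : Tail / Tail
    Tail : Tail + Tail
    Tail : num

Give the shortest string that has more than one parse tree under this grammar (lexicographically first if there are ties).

length 1: no string has ≥2 trees
length 3: no string has ≥2 trees
length 5: num + num + num has 2 parse trees

Two derivations of num + num + num:
  Tail ⇒ Tail + Tail ⇒ Tail + Tail + Tail ⇒ num + Tail + Tail ⇒ num + num + Tail ⇒ num + num + num
  Tail ⇒ Tail + Tail ⇒ num + Tail ⇒ num + Tail + Tail ⇒ num + num + Tail ⇒ num + num + num

num + num + num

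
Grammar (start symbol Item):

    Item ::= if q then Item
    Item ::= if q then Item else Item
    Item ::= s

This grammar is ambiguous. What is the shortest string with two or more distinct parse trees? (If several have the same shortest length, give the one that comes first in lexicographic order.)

if q then if q then s else s

length 1: no string has ≥2 trees
length 4: no string has ≥2 trees
length 6: no string has ≥2 trees
length 7: no string has ≥2 trees
length 9: if q then if q then s else s has 2 parse trees

Two derivations of if q then if q then s else s:
  Item ⇒ if q then Item ⇒ if q then if q then Item else Item ⇒ if q then if q then s else Item ⇒ if q then if q then s else s
  Item ⇒ if q then Item else Item ⇒ if q then if q then Item else Item ⇒ if q then if q then s else Item ⇒ if q then if q then s else s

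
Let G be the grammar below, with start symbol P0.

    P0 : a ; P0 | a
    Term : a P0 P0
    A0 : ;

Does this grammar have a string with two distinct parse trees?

Only P0 is reachable from P0; ignoring the rest: Right-recursive list with a separator: after each atom, whether the separator follows determines the rule. One parse per string.

Unambiguous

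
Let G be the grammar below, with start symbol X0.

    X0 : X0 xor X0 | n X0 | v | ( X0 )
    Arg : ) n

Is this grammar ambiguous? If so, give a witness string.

Ambiguous

Witness: n v xor v

Derivation 1: X0 ⇒ X0 xor X0 ⇒ n X0 xor X0 ⇒ n v xor X0 ⇒ n v xor v
Derivation 2: X0 ⇒ n X0 ⇒ n X0 xor X0 ⇒ n v xor X0 ⇒ n v xor v

Two distinct leftmost derivations for the same string.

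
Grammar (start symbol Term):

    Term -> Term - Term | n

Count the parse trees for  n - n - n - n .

5

Parse trees for n - n - n - n:
  [Term [Term n] - [Term [Term n] - [Term [Term n] - [Term n]]]]
  [Term [Term n] - [Term [Term [Term n] - [Term n]] - [Term n]]]
  [Term [Term [Term n] - [Term n]] - [Term [Term n] - [Term n]]]
  [Term [Term [Term n] - [Term [Term n] - [Term n]]] - [Term n]]
  [Term [Term [Term [Term n] - [Term n]] - [Term n]] - [Term n]]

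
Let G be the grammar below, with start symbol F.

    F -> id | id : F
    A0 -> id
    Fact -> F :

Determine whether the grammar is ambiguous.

Unambiguous

Only F is reachable from F; ignoring the rest: Right-recursive list with a separator: after each atom, whether the separator follows determines the rule. One parse per string.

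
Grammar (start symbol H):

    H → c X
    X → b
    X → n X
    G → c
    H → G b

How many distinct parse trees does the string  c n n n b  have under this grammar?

Parse trees for c n n n b:
  [H c [X n [X n [X n [X b]]]]]

1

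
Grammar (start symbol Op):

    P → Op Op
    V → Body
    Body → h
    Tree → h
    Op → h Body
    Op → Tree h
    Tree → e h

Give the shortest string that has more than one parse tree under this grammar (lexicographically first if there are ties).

length 2: h h has 2 parse trees

Two derivations of h h:
  Op ⇒ h Body ⇒ h h
  Op ⇒ Tree h ⇒ h h

h h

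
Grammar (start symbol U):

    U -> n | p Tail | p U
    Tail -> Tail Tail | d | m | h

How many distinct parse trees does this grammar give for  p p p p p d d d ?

2

Parse trees for p p p p p d d d:
  [U p [U p [U p [U p [U p [Tail [Tail d] [Tail [Tail d] [Tail d]]]]]]]]
  [U p [U p [U p [U p [U p [Tail [Tail [Tail d] [Tail d]] [Tail d]]]]]]]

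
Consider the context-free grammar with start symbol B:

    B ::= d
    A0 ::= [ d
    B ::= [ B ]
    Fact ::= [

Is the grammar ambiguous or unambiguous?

(Fact, A0 are unreachable from B, so their rules don't affect L(B).) Each string is a nest of matched brackets around a single atom. An opening bracket forces the recursive rule; an atom forces the base rule.

Unambiguous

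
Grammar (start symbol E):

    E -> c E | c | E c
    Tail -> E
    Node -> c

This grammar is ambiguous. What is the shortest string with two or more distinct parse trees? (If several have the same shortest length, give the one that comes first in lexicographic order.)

c c

length 1: no string has ≥2 trees
length 2: c c has 2 parse trees

Two derivations of c c:
  E ⇒ c E ⇒ c c
  E ⇒ E c ⇒ c c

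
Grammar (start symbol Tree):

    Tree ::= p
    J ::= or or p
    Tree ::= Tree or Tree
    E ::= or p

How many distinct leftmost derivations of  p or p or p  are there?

2

Parse trees for p or p or p:
  [Tree [Tree p] or [Tree [Tree p] or [Tree p]]]
  [Tree [Tree [Tree p] or [Tree p]] or [Tree p]]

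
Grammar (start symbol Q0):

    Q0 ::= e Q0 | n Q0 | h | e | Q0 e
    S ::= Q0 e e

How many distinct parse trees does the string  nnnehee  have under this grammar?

Parse trees for nnnehee (showing first 6 of 15):
  [Q0 n [Q0 n [Q0 n [Q0 e [Q0 [Q0 [Q0 h] e] e]]]]]
  [Q0 n [Q0 n [Q0 n [Q0 [Q0 e [Q0 [Q0 h] e]] e]]]]
  [Q0 n [Q0 n [Q0 n [Q0 [Q0 [Q0 e [Q0 h]] e] e]]]]
  [Q0 n [Q0 n [Q0 [Q0 n [Q0 e [Q0 [Q0 h] e]]] e]]]
  [Q0 n [Q0 n [Q0 [Q0 n [Q0 [Q0 e [Q0 h]] e]] e]]]
  [Q0 n [Q0 n [Q0 [Q0 [Q0 n [Q0 e [Q0 h]]] e] e]]]

15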